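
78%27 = 24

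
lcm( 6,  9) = 18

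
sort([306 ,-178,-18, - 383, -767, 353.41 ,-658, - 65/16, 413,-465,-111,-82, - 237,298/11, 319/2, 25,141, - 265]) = [ - 767, - 658, - 465, - 383, -265, - 237, - 178, - 111, - 82,  -  18, - 65/16,25, 298/11, 141,  319/2, 306,  353.41, 413 ] 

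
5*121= 605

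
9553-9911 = - 358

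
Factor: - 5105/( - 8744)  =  2^( - 3)*5^1*1021^1*1093^ ( - 1 )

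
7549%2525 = 2499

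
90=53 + 37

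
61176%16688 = 11112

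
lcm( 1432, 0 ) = 0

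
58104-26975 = 31129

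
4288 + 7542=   11830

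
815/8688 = 815/8688 = 0.09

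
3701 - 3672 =29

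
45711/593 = 45711/593 = 77.08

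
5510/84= 65  +  25/42 = 65.60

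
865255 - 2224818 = -1359563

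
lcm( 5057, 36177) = 470301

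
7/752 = 7/752 =0.01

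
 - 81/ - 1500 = 27/500 = 0.05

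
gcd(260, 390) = 130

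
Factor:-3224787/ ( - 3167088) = 2^( - 4 ) * 65981^(  -  1) *1074929^1 = 1074929/1055696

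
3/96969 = 1/32323 = 0.00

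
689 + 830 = 1519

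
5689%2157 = 1375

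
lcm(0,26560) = 0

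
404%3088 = 404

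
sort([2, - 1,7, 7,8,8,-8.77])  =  [ - 8.77, -1, 2,  7 , 7,  8,8 ] 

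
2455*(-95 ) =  - 233225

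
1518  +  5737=7255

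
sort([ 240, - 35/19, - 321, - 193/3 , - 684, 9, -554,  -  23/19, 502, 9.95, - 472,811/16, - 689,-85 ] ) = [-689,- 684,- 554 , - 472, - 321,-85,- 193/3,-35/19 , - 23/19, 9, 9.95, 811/16, 240, 502 ]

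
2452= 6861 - 4409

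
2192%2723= 2192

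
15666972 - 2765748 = 12901224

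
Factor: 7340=2^2*5^1*367^1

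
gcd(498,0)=498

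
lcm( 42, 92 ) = 1932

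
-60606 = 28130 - 88736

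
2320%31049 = 2320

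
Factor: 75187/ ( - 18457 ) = - 7^1*23^1*467^1*18457^( - 1)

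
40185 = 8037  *5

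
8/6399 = 8/6399 = 0.00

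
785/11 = 71+4/11 = 71.36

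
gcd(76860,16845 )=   15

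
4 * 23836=95344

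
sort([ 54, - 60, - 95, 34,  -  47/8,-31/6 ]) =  [ - 95, - 60,  -  47/8, - 31/6,34,54 ]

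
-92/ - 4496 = 23/1124 = 0.02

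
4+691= 695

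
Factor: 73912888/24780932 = 18478222/6195233= 2^1*7^1*11^(-1)*19^1*109^( - 1 )*5167^(  -  1 )*69467^1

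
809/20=40 + 9/20=40.45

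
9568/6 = 1594 + 2/3 = 1594.67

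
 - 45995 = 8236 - 54231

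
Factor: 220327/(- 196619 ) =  - 97^( - 1)*2027^(-1) * 220327^1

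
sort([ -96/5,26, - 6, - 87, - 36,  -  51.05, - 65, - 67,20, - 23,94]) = [ - 87,-67,  -  65 ,  -  51.05,  -  36, - 23, - 96/5,-6,20,26, 94 ]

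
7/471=7/471 = 0.01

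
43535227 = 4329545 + 39205682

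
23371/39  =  23371/39 = 599.26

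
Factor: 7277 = 19^1*383^1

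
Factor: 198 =2^1*3^2*11^1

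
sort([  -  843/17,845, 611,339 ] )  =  [- 843/17,339,  611, 845]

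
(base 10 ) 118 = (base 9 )141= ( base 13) 91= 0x76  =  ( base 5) 433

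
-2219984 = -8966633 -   -  6746649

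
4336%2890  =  1446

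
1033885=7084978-6051093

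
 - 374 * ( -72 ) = 26928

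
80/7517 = 80/7517 = 0.01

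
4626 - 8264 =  - 3638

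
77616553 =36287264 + 41329289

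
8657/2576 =3+929/2576 = 3.36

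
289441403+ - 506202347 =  - 216760944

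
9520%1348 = 84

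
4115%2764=1351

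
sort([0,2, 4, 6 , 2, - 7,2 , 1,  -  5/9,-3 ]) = [ - 7, - 3, - 5/9  ,  0,1, 2  ,  2, 2, 4,6 ] 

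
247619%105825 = 35969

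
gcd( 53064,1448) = 8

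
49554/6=8259=8259.00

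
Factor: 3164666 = 2^1 *31^1*51043^1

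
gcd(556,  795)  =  1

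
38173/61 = 625  +  48/61 = 625.79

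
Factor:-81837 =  - 3^3  *  7^1*433^1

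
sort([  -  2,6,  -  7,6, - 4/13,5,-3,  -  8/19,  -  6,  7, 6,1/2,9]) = [ -7, - 6, - 3,-2,- 8/19, - 4/13, 1/2,5,6,6,6,7,9 ]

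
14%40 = 14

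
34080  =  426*80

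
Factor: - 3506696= -2^3*227^1*1931^1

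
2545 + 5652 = 8197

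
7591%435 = 196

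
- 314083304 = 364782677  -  678865981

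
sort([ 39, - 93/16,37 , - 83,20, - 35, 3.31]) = [ - 83,-35, - 93/16,3.31, 20,37,39]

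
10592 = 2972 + 7620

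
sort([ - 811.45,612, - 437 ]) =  [ - 811.45, - 437,612]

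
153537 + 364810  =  518347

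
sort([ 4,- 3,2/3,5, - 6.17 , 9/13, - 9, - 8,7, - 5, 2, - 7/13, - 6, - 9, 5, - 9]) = [ - 9, - 9, - 9, - 8, - 6.17, - 6, - 5,  -  3, - 7/13,2/3,9/13,2,  4,5, 5,7]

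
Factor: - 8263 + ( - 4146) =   -  12409 = -  12409^1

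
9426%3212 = 3002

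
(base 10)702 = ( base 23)17C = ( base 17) 275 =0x2be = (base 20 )1F2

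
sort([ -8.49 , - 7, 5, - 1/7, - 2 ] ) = [ - 8.49, - 7, - 2, - 1/7,  5 ]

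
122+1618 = 1740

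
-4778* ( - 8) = 38224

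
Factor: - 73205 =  - 5^1*11^4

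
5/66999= 5/66999 = 0.00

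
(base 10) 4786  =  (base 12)292a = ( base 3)20120021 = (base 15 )1641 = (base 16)12B2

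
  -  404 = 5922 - 6326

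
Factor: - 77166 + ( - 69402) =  - 2^3*3^1*31^1*197^1 = - 146568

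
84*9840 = 826560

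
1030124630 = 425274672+604849958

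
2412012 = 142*16986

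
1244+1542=2786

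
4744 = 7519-2775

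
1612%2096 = 1612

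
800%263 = 11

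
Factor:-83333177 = -31^1*2688167^1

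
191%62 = 5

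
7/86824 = 7/86824 = 0.00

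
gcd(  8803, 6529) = 1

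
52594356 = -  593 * ( - 88692)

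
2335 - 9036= - 6701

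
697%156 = 73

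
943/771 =943/771 = 1.22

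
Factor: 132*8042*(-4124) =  - 2^5*3^1*11^1*1031^1*4021^1 = - 4377807456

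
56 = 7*8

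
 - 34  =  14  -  48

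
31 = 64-33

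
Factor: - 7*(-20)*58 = 8120 = 2^3*5^1* 7^1*29^1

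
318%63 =3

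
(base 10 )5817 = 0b1011010111001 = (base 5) 141232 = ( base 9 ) 7873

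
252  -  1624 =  - 1372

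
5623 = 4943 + 680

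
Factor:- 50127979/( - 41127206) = 2^( - 1)*11^1*29^1*433^(  -  1 )* 47491^( - 1)*157141^1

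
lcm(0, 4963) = 0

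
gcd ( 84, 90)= 6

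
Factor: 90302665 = 5^1*29^1*622777^1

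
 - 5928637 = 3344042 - 9272679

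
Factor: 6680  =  2^3*5^1 * 167^1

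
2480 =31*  80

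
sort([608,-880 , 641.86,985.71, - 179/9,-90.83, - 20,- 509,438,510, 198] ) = [ - 880 ,  -  509,-90.83 ,-20, - 179/9, 198, 438,510 , 608, 641.86, 985.71]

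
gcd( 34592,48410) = 94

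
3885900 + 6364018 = 10249918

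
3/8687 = 3/8687 = 0.00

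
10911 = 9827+1084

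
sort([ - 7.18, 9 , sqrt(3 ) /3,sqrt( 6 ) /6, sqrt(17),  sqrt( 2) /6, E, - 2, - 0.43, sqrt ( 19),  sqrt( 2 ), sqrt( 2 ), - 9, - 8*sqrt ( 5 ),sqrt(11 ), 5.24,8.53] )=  [ - 8*sqrt( 5), - 9,-7.18,-2,-0.43,  sqrt( 2 ) /6, sqrt (6 ) /6, sqrt(3 ) /3, sqrt( 2 ),sqrt( 2 ), E, sqrt( 11 ),sqrt( 17), sqrt ( 19 ), 5.24,8.53, 9] 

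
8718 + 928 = 9646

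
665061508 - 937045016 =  - 271983508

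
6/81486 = 1/13581= 0.00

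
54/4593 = 18/1531 =0.01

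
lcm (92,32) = 736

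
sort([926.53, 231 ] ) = [ 231, 926.53]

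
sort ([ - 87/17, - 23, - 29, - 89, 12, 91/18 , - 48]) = [-89 , - 48, - 29, - 23, - 87/17, 91/18,12]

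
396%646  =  396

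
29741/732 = 40 + 461/732 =40.63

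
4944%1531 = 351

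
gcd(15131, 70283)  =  1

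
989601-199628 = 789973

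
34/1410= 17/705=   0.02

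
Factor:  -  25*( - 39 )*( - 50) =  - 2^1 * 3^1*5^4*13^1 = - 48750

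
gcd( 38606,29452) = 398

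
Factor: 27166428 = 2^2*3^5 * 19^1* 1471^1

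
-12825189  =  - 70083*183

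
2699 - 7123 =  - 4424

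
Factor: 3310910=2^1 * 5^1*53^1*6247^1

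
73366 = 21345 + 52021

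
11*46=506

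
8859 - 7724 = 1135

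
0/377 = 0= 0.00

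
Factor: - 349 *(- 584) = 2^3*73^1*349^1 = 203816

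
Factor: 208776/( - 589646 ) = - 2^2*3^1*19^( - 1)*59^( - 1)* 263^( -1 )*8699^1= -104388/294823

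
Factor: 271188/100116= 279/103  =  3^2 * 31^1*103^(- 1 ) 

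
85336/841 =85336/841 = 101.47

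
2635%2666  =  2635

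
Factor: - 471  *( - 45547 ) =21452637= 3^1 * 37^1*157^1*1231^1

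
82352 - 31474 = 50878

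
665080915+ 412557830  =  1077638745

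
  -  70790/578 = - 35395/289 = -122.47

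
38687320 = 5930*6524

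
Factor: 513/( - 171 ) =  - 3^1 = -3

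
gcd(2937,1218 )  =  3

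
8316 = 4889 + 3427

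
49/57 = 49/57=0.86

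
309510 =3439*90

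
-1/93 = -1/93 = - 0.01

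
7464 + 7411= 14875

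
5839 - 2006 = 3833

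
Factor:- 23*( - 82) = 2^1*23^1*41^1 =1886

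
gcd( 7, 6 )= 1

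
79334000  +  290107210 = 369441210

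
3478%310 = 68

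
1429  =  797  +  632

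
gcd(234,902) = 2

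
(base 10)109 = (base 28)3p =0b1101101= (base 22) 4L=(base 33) 3A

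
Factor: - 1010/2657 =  - 2^1*5^1*101^1 * 2657^(  -  1 )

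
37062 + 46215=83277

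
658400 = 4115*160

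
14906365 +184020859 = 198927224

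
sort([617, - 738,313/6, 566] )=[ - 738,313/6, 566,  617] 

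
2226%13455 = 2226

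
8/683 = 8/683=0.01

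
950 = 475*2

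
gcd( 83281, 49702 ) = 1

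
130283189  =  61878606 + 68404583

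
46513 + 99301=145814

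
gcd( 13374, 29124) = 18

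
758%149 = 13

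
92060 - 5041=87019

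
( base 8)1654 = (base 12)664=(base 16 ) 3AC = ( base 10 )940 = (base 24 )1f4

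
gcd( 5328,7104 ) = 1776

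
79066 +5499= 84565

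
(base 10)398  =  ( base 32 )ce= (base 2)110001110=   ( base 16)18E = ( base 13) 248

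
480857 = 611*787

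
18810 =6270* 3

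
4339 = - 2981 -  - 7320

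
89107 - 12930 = 76177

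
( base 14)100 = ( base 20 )9g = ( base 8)304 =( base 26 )7e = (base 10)196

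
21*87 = 1827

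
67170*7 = 470190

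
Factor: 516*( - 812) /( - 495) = 2^4 * 3^( - 1)*5^(-1 ) * 7^1*11^( - 1)*29^1 *43^1=139664/165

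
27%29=27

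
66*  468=30888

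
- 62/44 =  - 2 + 13/22 = - 1.41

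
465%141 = 42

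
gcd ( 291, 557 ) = 1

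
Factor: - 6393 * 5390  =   - 34458270= - 2^1*3^1*5^1*7^2*11^1*2131^1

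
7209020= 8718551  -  1509531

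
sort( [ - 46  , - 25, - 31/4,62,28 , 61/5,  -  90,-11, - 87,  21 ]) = [ - 90,-87, - 46, - 25,-11, - 31/4  ,  61/5,21,  28, 62 ] 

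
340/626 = 170/313 = 0.54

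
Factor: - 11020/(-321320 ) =19/554 = 2^( - 1)*19^1 * 277^(- 1) 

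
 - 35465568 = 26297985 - 61763553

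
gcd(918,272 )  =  34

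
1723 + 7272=8995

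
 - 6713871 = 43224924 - 49938795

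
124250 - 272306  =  -148056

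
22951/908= 22951/908 = 25.28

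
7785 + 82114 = 89899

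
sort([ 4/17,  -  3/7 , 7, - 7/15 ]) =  [ - 7/15, - 3/7,4/17,7]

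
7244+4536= 11780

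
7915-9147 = - 1232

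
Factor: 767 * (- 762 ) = -2^1*3^1*13^1 * 59^1*127^1 =- 584454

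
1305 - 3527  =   - 2222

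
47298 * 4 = 189192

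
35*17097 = 598395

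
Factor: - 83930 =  - 2^1*5^1*7^1* 11^1*109^1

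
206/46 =103/23 = 4.48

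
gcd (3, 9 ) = 3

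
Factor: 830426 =2^1*415213^1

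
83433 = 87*959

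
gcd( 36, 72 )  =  36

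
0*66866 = 0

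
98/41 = 98/41 = 2.39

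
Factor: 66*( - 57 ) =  - 2^1*3^2*11^1*19^1 =-  3762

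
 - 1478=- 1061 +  - 417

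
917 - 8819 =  - 7902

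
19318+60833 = 80151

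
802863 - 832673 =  - 29810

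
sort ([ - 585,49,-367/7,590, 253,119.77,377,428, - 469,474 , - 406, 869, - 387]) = [ - 585, - 469, - 406, - 387,-367/7, 49,119.77, 253,377,428,474 , 590 , 869 ] 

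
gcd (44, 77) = 11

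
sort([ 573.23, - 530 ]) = [ - 530, 573.23 ]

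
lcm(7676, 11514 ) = 23028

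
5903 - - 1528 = 7431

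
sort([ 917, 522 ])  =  [ 522,917 ]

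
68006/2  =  34003=34003.00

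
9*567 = 5103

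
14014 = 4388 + 9626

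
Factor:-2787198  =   - 2^1 * 3^1 *97^1*4789^1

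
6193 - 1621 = 4572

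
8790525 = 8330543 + 459982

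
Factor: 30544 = 2^4*  23^1* 83^1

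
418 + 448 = 866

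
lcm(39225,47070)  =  235350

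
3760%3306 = 454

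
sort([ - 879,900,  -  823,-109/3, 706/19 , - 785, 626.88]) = [ - 879, - 823, - 785, - 109/3, 706/19, 626.88, 900]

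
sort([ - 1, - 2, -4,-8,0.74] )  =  [ - 8, -4, - 2, - 1,0.74 ] 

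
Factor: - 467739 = -3^2*51971^1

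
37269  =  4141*9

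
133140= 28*4755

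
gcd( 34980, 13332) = 132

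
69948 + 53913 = 123861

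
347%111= 14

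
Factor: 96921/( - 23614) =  - 2^( - 1 )*3^2 * 11^2*89^1*11807^( - 1)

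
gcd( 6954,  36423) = 57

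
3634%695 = 159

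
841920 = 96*8770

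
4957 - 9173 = -4216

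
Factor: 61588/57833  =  2^2* 89^1*151^ ( - 1)*173^1*383^( - 1)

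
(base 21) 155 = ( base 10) 551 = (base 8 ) 1047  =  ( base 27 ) KB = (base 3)202102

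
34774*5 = 173870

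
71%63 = 8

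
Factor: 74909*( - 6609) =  - 495073581= - 3^1*173^1*433^1*2203^1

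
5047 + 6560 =11607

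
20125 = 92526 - 72401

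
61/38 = 61/38 = 1.61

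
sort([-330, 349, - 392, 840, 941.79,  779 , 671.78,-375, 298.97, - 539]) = [ - 539 ,  -  392,-375, - 330,298.97,  349, 671.78, 779, 840, 941.79 ] 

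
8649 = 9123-474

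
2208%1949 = 259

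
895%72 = 31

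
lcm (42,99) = 1386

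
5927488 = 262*22624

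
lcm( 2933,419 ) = 2933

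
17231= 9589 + 7642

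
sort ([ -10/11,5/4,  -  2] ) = [ - 2, - 10/11,5/4] 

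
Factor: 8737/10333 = 8737^1*10333^ (-1)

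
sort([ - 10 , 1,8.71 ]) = [  -  10, 1,8.71 ]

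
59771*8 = 478168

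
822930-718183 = 104747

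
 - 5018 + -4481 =  -  9499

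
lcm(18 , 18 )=18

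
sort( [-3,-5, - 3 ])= [-5,-3, - 3] 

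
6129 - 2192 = 3937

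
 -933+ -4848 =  - 5781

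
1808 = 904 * 2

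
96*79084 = 7592064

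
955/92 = 10 + 35/92 = 10.38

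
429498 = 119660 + 309838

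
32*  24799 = 793568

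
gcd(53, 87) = 1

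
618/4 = 154+1/2= 154.50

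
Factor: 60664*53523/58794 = 541153212/9799= 2^2*3^1*19^1*41^(  -  1)*239^(-1 )*313^1*7583^1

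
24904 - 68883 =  - 43979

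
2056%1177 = 879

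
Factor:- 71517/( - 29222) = 93/38 =2^( - 1)*3^1 *19^( - 1)*31^1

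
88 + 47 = 135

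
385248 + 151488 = 536736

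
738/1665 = 82/185 = 0.44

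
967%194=191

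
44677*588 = 26270076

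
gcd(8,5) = 1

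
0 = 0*97473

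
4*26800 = 107200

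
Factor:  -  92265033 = -3^1*7^1*191^1*23003^1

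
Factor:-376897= -376897^1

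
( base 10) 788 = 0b1100010100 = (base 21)1gb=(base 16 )314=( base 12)558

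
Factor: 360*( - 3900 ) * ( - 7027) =2^5*3^3*5^3*13^1*7027^1 =9865908000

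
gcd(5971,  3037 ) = 1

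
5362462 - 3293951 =2068511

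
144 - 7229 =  - 7085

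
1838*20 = 36760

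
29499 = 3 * 9833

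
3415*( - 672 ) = -2294880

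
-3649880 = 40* ( - 91247 )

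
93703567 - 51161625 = 42541942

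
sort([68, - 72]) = [-72 , 68]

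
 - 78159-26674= - 104833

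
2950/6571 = 2950/6571 = 0.45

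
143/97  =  143/97 = 1.47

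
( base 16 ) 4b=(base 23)36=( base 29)2H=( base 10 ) 75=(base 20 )3F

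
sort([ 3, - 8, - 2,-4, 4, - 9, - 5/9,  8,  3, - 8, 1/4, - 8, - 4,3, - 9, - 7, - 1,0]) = [  -  9,- 9, - 8, - 8, - 8, - 7, - 4, - 4, - 2,-1,-5/9,0  ,  1/4, 3, 3,3, 4, 8]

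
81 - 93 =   -  12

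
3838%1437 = 964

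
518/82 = 6 + 13/41 = 6.32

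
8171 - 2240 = 5931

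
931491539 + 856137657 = 1787629196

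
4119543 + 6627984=10747527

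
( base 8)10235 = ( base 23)80l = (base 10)4253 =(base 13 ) 1c22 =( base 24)795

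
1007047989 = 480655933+526392056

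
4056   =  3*1352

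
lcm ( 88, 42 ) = 1848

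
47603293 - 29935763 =17667530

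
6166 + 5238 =11404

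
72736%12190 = 11786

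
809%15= 14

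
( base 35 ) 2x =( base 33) 34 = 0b1100111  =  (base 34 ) 31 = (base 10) 103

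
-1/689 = -1  +  688/689 = -0.00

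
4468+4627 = 9095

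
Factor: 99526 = 2^1*7^1*7109^1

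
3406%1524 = 358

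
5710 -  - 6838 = 12548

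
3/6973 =3/6973 = 0.00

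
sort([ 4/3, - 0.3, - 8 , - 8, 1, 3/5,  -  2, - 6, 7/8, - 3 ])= [ - 8,-8, - 6,  -  3, - 2, - 0.3,  3/5, 7/8, 1,4/3 ]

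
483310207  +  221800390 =705110597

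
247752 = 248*999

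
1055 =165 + 890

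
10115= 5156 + 4959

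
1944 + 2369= 4313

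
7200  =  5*1440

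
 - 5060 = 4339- 9399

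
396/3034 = 198/1517 = 0.13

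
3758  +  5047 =8805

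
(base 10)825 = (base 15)3A0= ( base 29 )SD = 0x339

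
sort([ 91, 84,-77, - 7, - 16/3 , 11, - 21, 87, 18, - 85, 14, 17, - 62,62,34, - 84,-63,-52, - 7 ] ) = [ - 85, - 84,  -  77, - 63, - 62, - 52, - 21 , - 7, - 7, - 16/3, 11, 14,17, 18,34, 62, 84, 87, 91 ]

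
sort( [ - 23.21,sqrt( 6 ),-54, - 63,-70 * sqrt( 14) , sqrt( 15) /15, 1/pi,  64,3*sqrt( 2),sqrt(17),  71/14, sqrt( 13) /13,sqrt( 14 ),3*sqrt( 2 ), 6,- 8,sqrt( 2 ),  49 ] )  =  [ - 70*sqrt(14 ),-63, - 54, - 23.21, - 8,sqrt( 15 ) /15, sqrt( 13 ) /13, 1/pi, sqrt( 2),sqrt( 6 ), sqrt ( 14 ),sqrt(17),3 * sqrt(2 ), 3*sqrt (2 ), 71/14, 6,49,  64] 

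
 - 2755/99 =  - 28 + 17/99 = -27.83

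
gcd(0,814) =814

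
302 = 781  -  479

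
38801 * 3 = 116403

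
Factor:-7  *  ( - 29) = 203= 7^1*29^1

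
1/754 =1/754 = 0.00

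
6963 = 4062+2901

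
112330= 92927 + 19403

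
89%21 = 5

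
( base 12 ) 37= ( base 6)111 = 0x2B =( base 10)43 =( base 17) 29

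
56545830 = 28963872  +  27581958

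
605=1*605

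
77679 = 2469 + 75210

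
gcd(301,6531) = 7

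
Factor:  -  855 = - 3^2 * 5^1*19^1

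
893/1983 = 893/1983 =0.45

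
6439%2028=355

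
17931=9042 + 8889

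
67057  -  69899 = - 2842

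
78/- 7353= - 26/2451 = -  0.01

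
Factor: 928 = 2^5*29^1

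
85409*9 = 768681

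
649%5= 4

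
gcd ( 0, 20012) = 20012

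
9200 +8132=17332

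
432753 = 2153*201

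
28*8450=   236600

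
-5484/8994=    - 914/1499 =-0.61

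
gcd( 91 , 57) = 1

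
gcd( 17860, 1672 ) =76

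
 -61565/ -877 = 70 + 175/877 =70.20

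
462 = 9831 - 9369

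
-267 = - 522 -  - 255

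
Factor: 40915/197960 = 2^( - 3) * 101^( - 1 ) * 167^1 = 167/808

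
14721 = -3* ( - 4907)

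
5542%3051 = 2491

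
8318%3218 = 1882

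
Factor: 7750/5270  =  25/17 = 5^2*17^ (-1) 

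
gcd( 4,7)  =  1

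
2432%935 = 562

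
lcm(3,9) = 9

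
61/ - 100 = -1+39/100=- 0.61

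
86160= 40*2154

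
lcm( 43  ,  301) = 301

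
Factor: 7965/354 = 45/2 = 2^( - 1) * 3^2 * 5^1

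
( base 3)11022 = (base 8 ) 164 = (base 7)224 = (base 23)51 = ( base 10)116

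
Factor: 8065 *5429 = 43784885=   5^1*61^1*89^1*1613^1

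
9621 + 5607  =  15228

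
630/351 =1+31/39 = 1.79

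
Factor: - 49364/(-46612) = 287/271 = 7^1 *41^1*271^ ( - 1 ) 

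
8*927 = 7416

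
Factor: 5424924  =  2^2*3^1*452077^1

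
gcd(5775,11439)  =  3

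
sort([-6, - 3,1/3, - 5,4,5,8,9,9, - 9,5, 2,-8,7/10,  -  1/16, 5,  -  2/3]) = [ - 9, - 8 , - 6, - 5,  -  3, - 2/3, - 1/16,1/3,  7/10,2,4,5,5,5,8,9,9]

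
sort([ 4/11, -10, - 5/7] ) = [-10,- 5/7,4/11] 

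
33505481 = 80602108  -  47096627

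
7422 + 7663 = 15085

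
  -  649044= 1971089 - 2620133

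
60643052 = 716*84697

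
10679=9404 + 1275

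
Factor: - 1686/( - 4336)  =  843/2168  =  2^( - 3) *3^1*271^( - 1 ) *281^1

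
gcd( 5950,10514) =14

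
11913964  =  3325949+8588015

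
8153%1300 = 353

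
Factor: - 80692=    - 2^2*20173^1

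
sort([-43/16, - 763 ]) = [  -  763,-43/16]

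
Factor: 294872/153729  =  328/171 = 2^3*3^( - 2)*19^ ( - 1)*41^1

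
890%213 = 38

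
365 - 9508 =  - 9143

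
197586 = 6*32931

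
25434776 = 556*45746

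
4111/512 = 8 + 15/512 = 8.03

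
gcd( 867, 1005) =3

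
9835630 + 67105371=76941001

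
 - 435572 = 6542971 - 6978543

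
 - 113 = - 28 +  - 85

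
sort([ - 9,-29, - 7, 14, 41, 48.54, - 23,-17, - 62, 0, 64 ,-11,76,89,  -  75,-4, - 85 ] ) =[  -  85,-75 , - 62 ,-29,-23, - 17, - 11 ,-9,-7,  -  4, 0, 14, 41,48.54,64, 76,89]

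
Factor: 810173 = 7^1*13^1 * 29^1 * 307^1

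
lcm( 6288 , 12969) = 207504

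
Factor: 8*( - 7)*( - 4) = 224 = 2^5*7^1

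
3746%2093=1653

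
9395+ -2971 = 6424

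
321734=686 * 469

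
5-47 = - 42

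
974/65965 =974/65965 =0.01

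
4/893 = 4/893 = 0.00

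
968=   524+444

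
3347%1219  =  909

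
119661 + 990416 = 1110077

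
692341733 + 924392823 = 1616734556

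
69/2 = 69/2= 34.50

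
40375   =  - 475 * (-85)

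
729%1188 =729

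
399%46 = 31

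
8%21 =8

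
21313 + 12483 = 33796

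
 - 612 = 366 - 978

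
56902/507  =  56902/507 =112.23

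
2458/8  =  307 + 1/4 = 307.25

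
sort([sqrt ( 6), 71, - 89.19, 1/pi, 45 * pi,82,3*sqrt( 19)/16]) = [  -  89.19, 1/pi,3*sqrt(19)/16,sqrt( 6), 71 , 82,45*pi]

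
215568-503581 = - 288013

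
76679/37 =76679/37 = 2072.41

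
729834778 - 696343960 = 33490818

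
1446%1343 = 103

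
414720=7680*54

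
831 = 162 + 669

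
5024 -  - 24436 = 29460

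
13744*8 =109952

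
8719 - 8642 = 77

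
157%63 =31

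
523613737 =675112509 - 151498772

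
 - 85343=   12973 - 98316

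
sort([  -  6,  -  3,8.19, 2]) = [ -6,  -  3,  2,8.19 ] 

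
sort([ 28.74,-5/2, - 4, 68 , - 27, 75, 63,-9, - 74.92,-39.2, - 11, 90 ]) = [ - 74.92, - 39.2,- 27, - 11 ,  -  9, - 4, - 5/2,28.74, 63, 68, 75,90]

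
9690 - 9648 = 42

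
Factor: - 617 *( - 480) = 296160 = 2^5*3^1*5^1 * 617^1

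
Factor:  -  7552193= -11^1*686563^1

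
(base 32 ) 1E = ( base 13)37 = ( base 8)56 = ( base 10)46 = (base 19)28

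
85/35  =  17/7 = 2.43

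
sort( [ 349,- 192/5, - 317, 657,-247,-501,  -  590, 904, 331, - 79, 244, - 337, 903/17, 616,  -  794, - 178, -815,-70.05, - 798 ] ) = [ - 815,-798, - 794, -590, - 501,-337, - 317, - 247, - 178,-79, - 70.05,-192/5, 903/17, 244, 331,349,  616, 657,904]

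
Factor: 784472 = 2^3*13^1*19^1* 397^1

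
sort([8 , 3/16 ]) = [3/16, 8 ] 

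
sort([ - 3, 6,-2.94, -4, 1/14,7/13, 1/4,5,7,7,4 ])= [ - 4, - 3, -2.94, 1/14, 1/4, 7/13,4, 5,6 , 7,  7 ] 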